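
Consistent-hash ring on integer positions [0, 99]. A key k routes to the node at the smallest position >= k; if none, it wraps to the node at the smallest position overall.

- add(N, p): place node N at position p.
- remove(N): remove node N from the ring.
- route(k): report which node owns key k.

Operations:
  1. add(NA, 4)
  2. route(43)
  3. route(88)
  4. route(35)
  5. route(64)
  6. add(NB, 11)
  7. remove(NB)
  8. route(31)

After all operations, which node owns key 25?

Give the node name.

Op 1: add NA@4 -> ring=[4:NA]
Op 2: route key 43: none >= 43, wrap to smallest pos 4 -> NA
Op 3: route key 88: none >= 88, wrap to smallest pos 4 -> NA
Op 4: route key 35: none >= 35, wrap to smallest pos 4 -> NA
Op 5: route key 64: none >= 64, wrap to smallest pos 4 -> NA
Op 6: add NB@11 -> ring=[4:NA,11:NB]
Op 7: remove NB -> ring=[4:NA]
Op 8: route key 31: none >= 31, wrap to smallest pos 4 -> NA
Final route key 25: none >= 25, wrap to smallest pos 4 -> NA

Answer: NA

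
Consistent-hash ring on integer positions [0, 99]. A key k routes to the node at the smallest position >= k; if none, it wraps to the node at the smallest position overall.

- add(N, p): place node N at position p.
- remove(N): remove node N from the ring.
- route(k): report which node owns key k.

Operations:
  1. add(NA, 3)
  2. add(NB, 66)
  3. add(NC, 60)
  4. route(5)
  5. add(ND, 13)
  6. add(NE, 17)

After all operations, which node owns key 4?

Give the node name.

Answer: ND

Derivation:
Op 1: add NA@3 -> ring=[3:NA]
Op 2: add NB@66 -> ring=[3:NA,66:NB]
Op 3: add NC@60 -> ring=[3:NA,60:NC,66:NB]
Op 4: route key 5: smallest pos >= 5 is 60 -> NC
Op 5: add ND@13 -> ring=[3:NA,13:ND,60:NC,66:NB]
Op 6: add NE@17 -> ring=[3:NA,13:ND,17:NE,60:NC,66:NB]
Final route key 4: smallest pos >= 4 is 13 -> ND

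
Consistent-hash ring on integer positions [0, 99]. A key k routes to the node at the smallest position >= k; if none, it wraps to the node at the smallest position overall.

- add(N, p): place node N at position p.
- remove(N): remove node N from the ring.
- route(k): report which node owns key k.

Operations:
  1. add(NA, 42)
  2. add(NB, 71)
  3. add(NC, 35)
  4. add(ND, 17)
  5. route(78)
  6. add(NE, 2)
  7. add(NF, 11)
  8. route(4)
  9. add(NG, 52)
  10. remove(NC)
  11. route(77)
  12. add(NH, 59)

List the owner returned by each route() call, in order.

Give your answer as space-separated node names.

Op 1: add NA@42 -> ring=[42:NA]
Op 2: add NB@71 -> ring=[42:NA,71:NB]
Op 3: add NC@35 -> ring=[35:NC,42:NA,71:NB]
Op 4: add ND@17 -> ring=[17:ND,35:NC,42:NA,71:NB]
Op 5: route key 78: none >= 78, wrap to smallest pos 17 -> ND
Op 6: add NE@2 -> ring=[2:NE,17:ND,35:NC,42:NA,71:NB]
Op 7: add NF@11 -> ring=[2:NE,11:NF,17:ND,35:NC,42:NA,71:NB]
Op 8: route key 4: smallest pos >= 4 is 11 -> NF
Op 9: add NG@52 -> ring=[2:NE,11:NF,17:ND,35:NC,42:NA,52:NG,71:NB]
Op 10: remove NC -> ring=[2:NE,11:NF,17:ND,42:NA,52:NG,71:NB]
Op 11: route key 77: none >= 77, wrap to smallest pos 2 -> NE
Op 12: add NH@59 -> ring=[2:NE,11:NF,17:ND,42:NA,52:NG,59:NH,71:NB]

Answer: ND NF NE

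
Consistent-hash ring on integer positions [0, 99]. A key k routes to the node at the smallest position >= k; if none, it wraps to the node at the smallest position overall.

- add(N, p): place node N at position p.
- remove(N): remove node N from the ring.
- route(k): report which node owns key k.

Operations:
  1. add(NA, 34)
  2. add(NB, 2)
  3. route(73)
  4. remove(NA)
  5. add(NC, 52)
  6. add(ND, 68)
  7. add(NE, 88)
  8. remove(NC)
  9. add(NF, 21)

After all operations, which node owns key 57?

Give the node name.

Answer: ND

Derivation:
Op 1: add NA@34 -> ring=[34:NA]
Op 2: add NB@2 -> ring=[2:NB,34:NA]
Op 3: route key 73: none >= 73, wrap to smallest pos 2 -> NB
Op 4: remove NA -> ring=[2:NB]
Op 5: add NC@52 -> ring=[2:NB,52:NC]
Op 6: add ND@68 -> ring=[2:NB,52:NC,68:ND]
Op 7: add NE@88 -> ring=[2:NB,52:NC,68:ND,88:NE]
Op 8: remove NC -> ring=[2:NB,68:ND,88:NE]
Op 9: add NF@21 -> ring=[2:NB,21:NF,68:ND,88:NE]
Final route key 57: smallest pos >= 57 is 68 -> ND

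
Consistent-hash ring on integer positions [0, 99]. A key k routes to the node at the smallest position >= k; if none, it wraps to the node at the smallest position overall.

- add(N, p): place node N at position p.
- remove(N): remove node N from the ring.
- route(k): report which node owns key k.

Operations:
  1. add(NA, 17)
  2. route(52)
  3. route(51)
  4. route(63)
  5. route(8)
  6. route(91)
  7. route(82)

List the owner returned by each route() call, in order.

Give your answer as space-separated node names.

Answer: NA NA NA NA NA NA

Derivation:
Op 1: add NA@17 -> ring=[17:NA]
Op 2: route key 52: none >= 52, wrap to smallest pos 17 -> NA
Op 3: route key 51: none >= 51, wrap to smallest pos 17 -> NA
Op 4: route key 63: none >= 63, wrap to smallest pos 17 -> NA
Op 5: route key 8: smallest pos >= 8 is 17 -> NA
Op 6: route key 91: none >= 91, wrap to smallest pos 17 -> NA
Op 7: route key 82: none >= 82, wrap to smallest pos 17 -> NA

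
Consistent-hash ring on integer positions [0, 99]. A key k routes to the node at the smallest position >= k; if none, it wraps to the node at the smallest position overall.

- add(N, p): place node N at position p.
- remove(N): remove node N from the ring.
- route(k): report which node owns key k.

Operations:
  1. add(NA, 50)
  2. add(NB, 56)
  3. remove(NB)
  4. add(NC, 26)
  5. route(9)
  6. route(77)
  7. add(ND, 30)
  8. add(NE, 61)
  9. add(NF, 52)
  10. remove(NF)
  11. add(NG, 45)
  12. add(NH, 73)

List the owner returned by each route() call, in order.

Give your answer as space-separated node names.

Answer: NC NC

Derivation:
Op 1: add NA@50 -> ring=[50:NA]
Op 2: add NB@56 -> ring=[50:NA,56:NB]
Op 3: remove NB -> ring=[50:NA]
Op 4: add NC@26 -> ring=[26:NC,50:NA]
Op 5: route key 9: smallest pos >= 9 is 26 -> NC
Op 6: route key 77: none >= 77, wrap to smallest pos 26 -> NC
Op 7: add ND@30 -> ring=[26:NC,30:ND,50:NA]
Op 8: add NE@61 -> ring=[26:NC,30:ND,50:NA,61:NE]
Op 9: add NF@52 -> ring=[26:NC,30:ND,50:NA,52:NF,61:NE]
Op 10: remove NF -> ring=[26:NC,30:ND,50:NA,61:NE]
Op 11: add NG@45 -> ring=[26:NC,30:ND,45:NG,50:NA,61:NE]
Op 12: add NH@73 -> ring=[26:NC,30:ND,45:NG,50:NA,61:NE,73:NH]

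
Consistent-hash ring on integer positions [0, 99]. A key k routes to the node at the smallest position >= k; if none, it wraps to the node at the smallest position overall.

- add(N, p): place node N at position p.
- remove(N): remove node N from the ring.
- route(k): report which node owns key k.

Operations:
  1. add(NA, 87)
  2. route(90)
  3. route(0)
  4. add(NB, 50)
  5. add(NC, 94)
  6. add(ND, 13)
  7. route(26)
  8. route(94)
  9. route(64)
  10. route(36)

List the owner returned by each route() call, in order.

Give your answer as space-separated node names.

Answer: NA NA NB NC NA NB

Derivation:
Op 1: add NA@87 -> ring=[87:NA]
Op 2: route key 90: none >= 90, wrap to smallest pos 87 -> NA
Op 3: route key 0: smallest pos >= 0 is 87 -> NA
Op 4: add NB@50 -> ring=[50:NB,87:NA]
Op 5: add NC@94 -> ring=[50:NB,87:NA,94:NC]
Op 6: add ND@13 -> ring=[13:ND,50:NB,87:NA,94:NC]
Op 7: route key 26: smallest pos >= 26 is 50 -> NB
Op 8: route key 94: smallest pos >= 94 is 94 -> NC
Op 9: route key 64: smallest pos >= 64 is 87 -> NA
Op 10: route key 36: smallest pos >= 36 is 50 -> NB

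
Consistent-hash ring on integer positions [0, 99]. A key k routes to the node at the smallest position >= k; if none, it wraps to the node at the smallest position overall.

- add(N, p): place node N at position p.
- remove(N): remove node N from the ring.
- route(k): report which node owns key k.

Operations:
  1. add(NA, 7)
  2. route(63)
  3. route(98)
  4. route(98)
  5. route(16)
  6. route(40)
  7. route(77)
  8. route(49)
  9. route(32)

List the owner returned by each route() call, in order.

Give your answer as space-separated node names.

Op 1: add NA@7 -> ring=[7:NA]
Op 2: route key 63: none >= 63, wrap to smallest pos 7 -> NA
Op 3: route key 98: none >= 98, wrap to smallest pos 7 -> NA
Op 4: route key 98: none >= 98, wrap to smallest pos 7 -> NA
Op 5: route key 16: none >= 16, wrap to smallest pos 7 -> NA
Op 6: route key 40: none >= 40, wrap to smallest pos 7 -> NA
Op 7: route key 77: none >= 77, wrap to smallest pos 7 -> NA
Op 8: route key 49: none >= 49, wrap to smallest pos 7 -> NA
Op 9: route key 32: none >= 32, wrap to smallest pos 7 -> NA

Answer: NA NA NA NA NA NA NA NA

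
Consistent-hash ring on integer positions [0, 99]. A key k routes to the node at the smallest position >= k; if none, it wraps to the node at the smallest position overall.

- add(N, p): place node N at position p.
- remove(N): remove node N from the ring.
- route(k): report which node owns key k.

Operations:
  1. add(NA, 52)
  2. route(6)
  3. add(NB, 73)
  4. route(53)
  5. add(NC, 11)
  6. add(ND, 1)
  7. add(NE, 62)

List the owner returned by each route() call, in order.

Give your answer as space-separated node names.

Op 1: add NA@52 -> ring=[52:NA]
Op 2: route key 6: smallest pos >= 6 is 52 -> NA
Op 3: add NB@73 -> ring=[52:NA,73:NB]
Op 4: route key 53: smallest pos >= 53 is 73 -> NB
Op 5: add NC@11 -> ring=[11:NC,52:NA,73:NB]
Op 6: add ND@1 -> ring=[1:ND,11:NC,52:NA,73:NB]
Op 7: add NE@62 -> ring=[1:ND,11:NC,52:NA,62:NE,73:NB]

Answer: NA NB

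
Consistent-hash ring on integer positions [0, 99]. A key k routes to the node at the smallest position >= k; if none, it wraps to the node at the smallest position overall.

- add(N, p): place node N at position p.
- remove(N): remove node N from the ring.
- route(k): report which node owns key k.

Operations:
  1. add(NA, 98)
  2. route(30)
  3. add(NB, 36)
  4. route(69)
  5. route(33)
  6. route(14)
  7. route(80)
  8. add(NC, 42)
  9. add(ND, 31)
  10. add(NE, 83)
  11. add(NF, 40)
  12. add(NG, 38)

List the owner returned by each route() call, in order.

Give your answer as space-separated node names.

Op 1: add NA@98 -> ring=[98:NA]
Op 2: route key 30: smallest pos >= 30 is 98 -> NA
Op 3: add NB@36 -> ring=[36:NB,98:NA]
Op 4: route key 69: smallest pos >= 69 is 98 -> NA
Op 5: route key 33: smallest pos >= 33 is 36 -> NB
Op 6: route key 14: smallest pos >= 14 is 36 -> NB
Op 7: route key 80: smallest pos >= 80 is 98 -> NA
Op 8: add NC@42 -> ring=[36:NB,42:NC,98:NA]
Op 9: add ND@31 -> ring=[31:ND,36:NB,42:NC,98:NA]
Op 10: add NE@83 -> ring=[31:ND,36:NB,42:NC,83:NE,98:NA]
Op 11: add NF@40 -> ring=[31:ND,36:NB,40:NF,42:NC,83:NE,98:NA]
Op 12: add NG@38 -> ring=[31:ND,36:NB,38:NG,40:NF,42:NC,83:NE,98:NA]

Answer: NA NA NB NB NA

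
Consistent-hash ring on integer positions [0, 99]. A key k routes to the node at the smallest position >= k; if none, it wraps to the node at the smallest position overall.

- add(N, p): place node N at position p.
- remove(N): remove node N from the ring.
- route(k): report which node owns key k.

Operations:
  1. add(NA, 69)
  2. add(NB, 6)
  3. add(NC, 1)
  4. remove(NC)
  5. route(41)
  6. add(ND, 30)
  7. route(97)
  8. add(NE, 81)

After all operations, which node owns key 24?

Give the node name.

Op 1: add NA@69 -> ring=[69:NA]
Op 2: add NB@6 -> ring=[6:NB,69:NA]
Op 3: add NC@1 -> ring=[1:NC,6:NB,69:NA]
Op 4: remove NC -> ring=[6:NB,69:NA]
Op 5: route key 41: smallest pos >= 41 is 69 -> NA
Op 6: add ND@30 -> ring=[6:NB,30:ND,69:NA]
Op 7: route key 97: none >= 97, wrap to smallest pos 6 -> NB
Op 8: add NE@81 -> ring=[6:NB,30:ND,69:NA,81:NE]
Final route key 24: smallest pos >= 24 is 30 -> ND

Answer: ND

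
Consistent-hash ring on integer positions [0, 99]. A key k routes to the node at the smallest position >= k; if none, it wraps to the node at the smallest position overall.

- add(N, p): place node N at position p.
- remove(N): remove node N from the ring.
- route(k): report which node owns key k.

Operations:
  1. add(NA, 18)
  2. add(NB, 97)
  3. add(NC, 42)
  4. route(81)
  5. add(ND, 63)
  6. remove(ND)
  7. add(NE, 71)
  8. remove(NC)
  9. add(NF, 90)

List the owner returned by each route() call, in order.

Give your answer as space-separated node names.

Op 1: add NA@18 -> ring=[18:NA]
Op 2: add NB@97 -> ring=[18:NA,97:NB]
Op 3: add NC@42 -> ring=[18:NA,42:NC,97:NB]
Op 4: route key 81: smallest pos >= 81 is 97 -> NB
Op 5: add ND@63 -> ring=[18:NA,42:NC,63:ND,97:NB]
Op 6: remove ND -> ring=[18:NA,42:NC,97:NB]
Op 7: add NE@71 -> ring=[18:NA,42:NC,71:NE,97:NB]
Op 8: remove NC -> ring=[18:NA,71:NE,97:NB]
Op 9: add NF@90 -> ring=[18:NA,71:NE,90:NF,97:NB]

Answer: NB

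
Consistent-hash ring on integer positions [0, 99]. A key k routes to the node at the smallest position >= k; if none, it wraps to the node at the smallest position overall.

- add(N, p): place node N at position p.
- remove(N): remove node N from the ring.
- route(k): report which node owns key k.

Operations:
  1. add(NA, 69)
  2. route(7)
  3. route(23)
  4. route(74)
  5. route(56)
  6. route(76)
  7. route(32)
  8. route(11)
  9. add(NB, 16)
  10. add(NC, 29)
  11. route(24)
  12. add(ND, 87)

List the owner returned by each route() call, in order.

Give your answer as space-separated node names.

Op 1: add NA@69 -> ring=[69:NA]
Op 2: route key 7: smallest pos >= 7 is 69 -> NA
Op 3: route key 23: smallest pos >= 23 is 69 -> NA
Op 4: route key 74: none >= 74, wrap to smallest pos 69 -> NA
Op 5: route key 56: smallest pos >= 56 is 69 -> NA
Op 6: route key 76: none >= 76, wrap to smallest pos 69 -> NA
Op 7: route key 32: smallest pos >= 32 is 69 -> NA
Op 8: route key 11: smallest pos >= 11 is 69 -> NA
Op 9: add NB@16 -> ring=[16:NB,69:NA]
Op 10: add NC@29 -> ring=[16:NB,29:NC,69:NA]
Op 11: route key 24: smallest pos >= 24 is 29 -> NC
Op 12: add ND@87 -> ring=[16:NB,29:NC,69:NA,87:ND]

Answer: NA NA NA NA NA NA NA NC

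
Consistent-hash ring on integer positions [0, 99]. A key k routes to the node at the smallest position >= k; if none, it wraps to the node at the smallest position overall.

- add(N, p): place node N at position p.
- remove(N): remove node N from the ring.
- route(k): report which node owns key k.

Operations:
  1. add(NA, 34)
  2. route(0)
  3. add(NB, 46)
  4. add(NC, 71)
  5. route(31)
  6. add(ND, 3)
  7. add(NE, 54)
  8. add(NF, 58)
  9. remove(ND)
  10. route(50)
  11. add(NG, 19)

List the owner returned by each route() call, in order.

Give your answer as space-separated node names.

Answer: NA NA NE

Derivation:
Op 1: add NA@34 -> ring=[34:NA]
Op 2: route key 0: smallest pos >= 0 is 34 -> NA
Op 3: add NB@46 -> ring=[34:NA,46:NB]
Op 4: add NC@71 -> ring=[34:NA,46:NB,71:NC]
Op 5: route key 31: smallest pos >= 31 is 34 -> NA
Op 6: add ND@3 -> ring=[3:ND,34:NA,46:NB,71:NC]
Op 7: add NE@54 -> ring=[3:ND,34:NA,46:NB,54:NE,71:NC]
Op 8: add NF@58 -> ring=[3:ND,34:NA,46:NB,54:NE,58:NF,71:NC]
Op 9: remove ND -> ring=[34:NA,46:NB,54:NE,58:NF,71:NC]
Op 10: route key 50: smallest pos >= 50 is 54 -> NE
Op 11: add NG@19 -> ring=[19:NG,34:NA,46:NB,54:NE,58:NF,71:NC]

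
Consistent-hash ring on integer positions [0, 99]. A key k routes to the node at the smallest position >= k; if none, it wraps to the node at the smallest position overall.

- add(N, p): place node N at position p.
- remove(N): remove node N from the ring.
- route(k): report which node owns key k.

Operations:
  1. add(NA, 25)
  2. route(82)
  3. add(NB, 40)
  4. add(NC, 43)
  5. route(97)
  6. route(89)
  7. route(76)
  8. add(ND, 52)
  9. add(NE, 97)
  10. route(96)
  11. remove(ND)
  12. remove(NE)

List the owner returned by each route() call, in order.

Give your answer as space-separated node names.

Op 1: add NA@25 -> ring=[25:NA]
Op 2: route key 82: none >= 82, wrap to smallest pos 25 -> NA
Op 3: add NB@40 -> ring=[25:NA,40:NB]
Op 4: add NC@43 -> ring=[25:NA,40:NB,43:NC]
Op 5: route key 97: none >= 97, wrap to smallest pos 25 -> NA
Op 6: route key 89: none >= 89, wrap to smallest pos 25 -> NA
Op 7: route key 76: none >= 76, wrap to smallest pos 25 -> NA
Op 8: add ND@52 -> ring=[25:NA,40:NB,43:NC,52:ND]
Op 9: add NE@97 -> ring=[25:NA,40:NB,43:NC,52:ND,97:NE]
Op 10: route key 96: smallest pos >= 96 is 97 -> NE
Op 11: remove ND -> ring=[25:NA,40:NB,43:NC,97:NE]
Op 12: remove NE -> ring=[25:NA,40:NB,43:NC]

Answer: NA NA NA NA NE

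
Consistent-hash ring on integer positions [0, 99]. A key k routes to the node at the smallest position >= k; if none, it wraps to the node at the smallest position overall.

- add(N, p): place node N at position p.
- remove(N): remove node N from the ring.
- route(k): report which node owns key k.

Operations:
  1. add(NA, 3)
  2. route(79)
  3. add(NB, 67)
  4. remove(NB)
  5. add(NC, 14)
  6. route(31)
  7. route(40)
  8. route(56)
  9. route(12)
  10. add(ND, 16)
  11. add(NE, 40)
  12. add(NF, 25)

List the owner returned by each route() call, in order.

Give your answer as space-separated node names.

Answer: NA NA NA NA NC

Derivation:
Op 1: add NA@3 -> ring=[3:NA]
Op 2: route key 79: none >= 79, wrap to smallest pos 3 -> NA
Op 3: add NB@67 -> ring=[3:NA,67:NB]
Op 4: remove NB -> ring=[3:NA]
Op 5: add NC@14 -> ring=[3:NA,14:NC]
Op 6: route key 31: none >= 31, wrap to smallest pos 3 -> NA
Op 7: route key 40: none >= 40, wrap to smallest pos 3 -> NA
Op 8: route key 56: none >= 56, wrap to smallest pos 3 -> NA
Op 9: route key 12: smallest pos >= 12 is 14 -> NC
Op 10: add ND@16 -> ring=[3:NA,14:NC,16:ND]
Op 11: add NE@40 -> ring=[3:NA,14:NC,16:ND,40:NE]
Op 12: add NF@25 -> ring=[3:NA,14:NC,16:ND,25:NF,40:NE]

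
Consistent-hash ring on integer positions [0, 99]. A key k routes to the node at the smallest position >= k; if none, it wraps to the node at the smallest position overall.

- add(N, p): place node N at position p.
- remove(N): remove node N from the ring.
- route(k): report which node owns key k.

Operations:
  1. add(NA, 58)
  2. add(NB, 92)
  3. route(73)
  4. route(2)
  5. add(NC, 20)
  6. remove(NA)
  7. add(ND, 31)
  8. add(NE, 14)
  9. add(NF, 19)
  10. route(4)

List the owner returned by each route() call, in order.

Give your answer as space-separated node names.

Op 1: add NA@58 -> ring=[58:NA]
Op 2: add NB@92 -> ring=[58:NA,92:NB]
Op 3: route key 73: smallest pos >= 73 is 92 -> NB
Op 4: route key 2: smallest pos >= 2 is 58 -> NA
Op 5: add NC@20 -> ring=[20:NC,58:NA,92:NB]
Op 6: remove NA -> ring=[20:NC,92:NB]
Op 7: add ND@31 -> ring=[20:NC,31:ND,92:NB]
Op 8: add NE@14 -> ring=[14:NE,20:NC,31:ND,92:NB]
Op 9: add NF@19 -> ring=[14:NE,19:NF,20:NC,31:ND,92:NB]
Op 10: route key 4: smallest pos >= 4 is 14 -> NE

Answer: NB NA NE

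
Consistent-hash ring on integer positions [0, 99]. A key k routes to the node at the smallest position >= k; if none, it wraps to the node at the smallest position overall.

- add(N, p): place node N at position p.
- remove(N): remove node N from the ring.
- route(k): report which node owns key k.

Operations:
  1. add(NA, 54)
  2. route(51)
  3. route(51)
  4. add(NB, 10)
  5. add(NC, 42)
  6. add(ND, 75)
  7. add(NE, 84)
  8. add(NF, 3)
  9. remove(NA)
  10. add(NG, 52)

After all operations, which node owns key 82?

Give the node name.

Op 1: add NA@54 -> ring=[54:NA]
Op 2: route key 51: smallest pos >= 51 is 54 -> NA
Op 3: route key 51: smallest pos >= 51 is 54 -> NA
Op 4: add NB@10 -> ring=[10:NB,54:NA]
Op 5: add NC@42 -> ring=[10:NB,42:NC,54:NA]
Op 6: add ND@75 -> ring=[10:NB,42:NC,54:NA,75:ND]
Op 7: add NE@84 -> ring=[10:NB,42:NC,54:NA,75:ND,84:NE]
Op 8: add NF@3 -> ring=[3:NF,10:NB,42:NC,54:NA,75:ND,84:NE]
Op 9: remove NA -> ring=[3:NF,10:NB,42:NC,75:ND,84:NE]
Op 10: add NG@52 -> ring=[3:NF,10:NB,42:NC,52:NG,75:ND,84:NE]
Final route key 82: smallest pos >= 82 is 84 -> NE

Answer: NE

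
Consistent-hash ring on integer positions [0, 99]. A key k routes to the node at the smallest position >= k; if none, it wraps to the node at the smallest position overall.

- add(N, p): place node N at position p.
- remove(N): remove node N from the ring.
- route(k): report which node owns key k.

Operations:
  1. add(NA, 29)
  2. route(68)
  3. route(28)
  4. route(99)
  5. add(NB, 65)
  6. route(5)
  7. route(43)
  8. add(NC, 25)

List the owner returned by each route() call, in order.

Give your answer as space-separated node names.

Op 1: add NA@29 -> ring=[29:NA]
Op 2: route key 68: none >= 68, wrap to smallest pos 29 -> NA
Op 3: route key 28: smallest pos >= 28 is 29 -> NA
Op 4: route key 99: none >= 99, wrap to smallest pos 29 -> NA
Op 5: add NB@65 -> ring=[29:NA,65:NB]
Op 6: route key 5: smallest pos >= 5 is 29 -> NA
Op 7: route key 43: smallest pos >= 43 is 65 -> NB
Op 8: add NC@25 -> ring=[25:NC,29:NA,65:NB]

Answer: NA NA NA NA NB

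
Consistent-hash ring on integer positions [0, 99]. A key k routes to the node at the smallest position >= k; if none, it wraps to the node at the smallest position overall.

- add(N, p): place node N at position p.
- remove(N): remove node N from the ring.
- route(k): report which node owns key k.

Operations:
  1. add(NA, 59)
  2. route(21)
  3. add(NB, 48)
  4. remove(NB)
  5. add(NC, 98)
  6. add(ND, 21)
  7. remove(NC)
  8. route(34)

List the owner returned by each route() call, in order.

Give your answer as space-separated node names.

Answer: NA NA

Derivation:
Op 1: add NA@59 -> ring=[59:NA]
Op 2: route key 21: smallest pos >= 21 is 59 -> NA
Op 3: add NB@48 -> ring=[48:NB,59:NA]
Op 4: remove NB -> ring=[59:NA]
Op 5: add NC@98 -> ring=[59:NA,98:NC]
Op 6: add ND@21 -> ring=[21:ND,59:NA,98:NC]
Op 7: remove NC -> ring=[21:ND,59:NA]
Op 8: route key 34: smallest pos >= 34 is 59 -> NA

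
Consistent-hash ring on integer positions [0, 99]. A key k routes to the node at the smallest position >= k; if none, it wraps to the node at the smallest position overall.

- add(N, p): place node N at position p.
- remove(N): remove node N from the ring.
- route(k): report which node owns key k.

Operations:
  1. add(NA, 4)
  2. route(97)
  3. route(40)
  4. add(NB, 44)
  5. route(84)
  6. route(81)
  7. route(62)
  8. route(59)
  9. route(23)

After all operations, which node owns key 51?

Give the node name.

Answer: NA

Derivation:
Op 1: add NA@4 -> ring=[4:NA]
Op 2: route key 97: none >= 97, wrap to smallest pos 4 -> NA
Op 3: route key 40: none >= 40, wrap to smallest pos 4 -> NA
Op 4: add NB@44 -> ring=[4:NA,44:NB]
Op 5: route key 84: none >= 84, wrap to smallest pos 4 -> NA
Op 6: route key 81: none >= 81, wrap to smallest pos 4 -> NA
Op 7: route key 62: none >= 62, wrap to smallest pos 4 -> NA
Op 8: route key 59: none >= 59, wrap to smallest pos 4 -> NA
Op 9: route key 23: smallest pos >= 23 is 44 -> NB
Final route key 51: none >= 51, wrap to smallest pos 4 -> NA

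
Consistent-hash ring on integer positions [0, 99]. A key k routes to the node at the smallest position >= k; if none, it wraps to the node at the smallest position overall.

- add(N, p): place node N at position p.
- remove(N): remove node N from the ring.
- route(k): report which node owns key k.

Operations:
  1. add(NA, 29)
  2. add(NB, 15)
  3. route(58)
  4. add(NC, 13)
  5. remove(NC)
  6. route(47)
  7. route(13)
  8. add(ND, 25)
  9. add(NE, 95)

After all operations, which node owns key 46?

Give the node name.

Op 1: add NA@29 -> ring=[29:NA]
Op 2: add NB@15 -> ring=[15:NB,29:NA]
Op 3: route key 58: none >= 58, wrap to smallest pos 15 -> NB
Op 4: add NC@13 -> ring=[13:NC,15:NB,29:NA]
Op 5: remove NC -> ring=[15:NB,29:NA]
Op 6: route key 47: none >= 47, wrap to smallest pos 15 -> NB
Op 7: route key 13: smallest pos >= 13 is 15 -> NB
Op 8: add ND@25 -> ring=[15:NB,25:ND,29:NA]
Op 9: add NE@95 -> ring=[15:NB,25:ND,29:NA,95:NE]
Final route key 46: smallest pos >= 46 is 95 -> NE

Answer: NE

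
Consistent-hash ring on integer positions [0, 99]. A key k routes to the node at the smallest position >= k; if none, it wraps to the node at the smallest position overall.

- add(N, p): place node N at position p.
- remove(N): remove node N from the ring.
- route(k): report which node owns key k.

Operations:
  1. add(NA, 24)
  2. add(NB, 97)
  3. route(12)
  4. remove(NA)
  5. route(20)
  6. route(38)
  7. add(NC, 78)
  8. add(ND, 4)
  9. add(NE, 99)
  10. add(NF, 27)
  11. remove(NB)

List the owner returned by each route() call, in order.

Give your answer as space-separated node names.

Answer: NA NB NB

Derivation:
Op 1: add NA@24 -> ring=[24:NA]
Op 2: add NB@97 -> ring=[24:NA,97:NB]
Op 3: route key 12: smallest pos >= 12 is 24 -> NA
Op 4: remove NA -> ring=[97:NB]
Op 5: route key 20: smallest pos >= 20 is 97 -> NB
Op 6: route key 38: smallest pos >= 38 is 97 -> NB
Op 7: add NC@78 -> ring=[78:NC,97:NB]
Op 8: add ND@4 -> ring=[4:ND,78:NC,97:NB]
Op 9: add NE@99 -> ring=[4:ND,78:NC,97:NB,99:NE]
Op 10: add NF@27 -> ring=[4:ND,27:NF,78:NC,97:NB,99:NE]
Op 11: remove NB -> ring=[4:ND,27:NF,78:NC,99:NE]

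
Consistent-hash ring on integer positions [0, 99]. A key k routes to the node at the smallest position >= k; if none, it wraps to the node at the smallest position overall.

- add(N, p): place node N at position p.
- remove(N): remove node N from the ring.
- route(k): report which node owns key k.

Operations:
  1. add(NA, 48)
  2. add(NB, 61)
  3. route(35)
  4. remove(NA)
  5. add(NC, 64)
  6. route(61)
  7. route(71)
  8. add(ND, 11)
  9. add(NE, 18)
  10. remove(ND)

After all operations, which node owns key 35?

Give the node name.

Answer: NB

Derivation:
Op 1: add NA@48 -> ring=[48:NA]
Op 2: add NB@61 -> ring=[48:NA,61:NB]
Op 3: route key 35: smallest pos >= 35 is 48 -> NA
Op 4: remove NA -> ring=[61:NB]
Op 5: add NC@64 -> ring=[61:NB,64:NC]
Op 6: route key 61: smallest pos >= 61 is 61 -> NB
Op 7: route key 71: none >= 71, wrap to smallest pos 61 -> NB
Op 8: add ND@11 -> ring=[11:ND,61:NB,64:NC]
Op 9: add NE@18 -> ring=[11:ND,18:NE,61:NB,64:NC]
Op 10: remove ND -> ring=[18:NE,61:NB,64:NC]
Final route key 35: smallest pos >= 35 is 61 -> NB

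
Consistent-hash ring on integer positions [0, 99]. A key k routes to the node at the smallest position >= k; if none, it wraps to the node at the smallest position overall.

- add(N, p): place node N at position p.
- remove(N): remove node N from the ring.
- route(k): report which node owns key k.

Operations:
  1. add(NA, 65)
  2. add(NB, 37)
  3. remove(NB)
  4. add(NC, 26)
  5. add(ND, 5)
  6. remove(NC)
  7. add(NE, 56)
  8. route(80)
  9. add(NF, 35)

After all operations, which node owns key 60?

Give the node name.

Answer: NA

Derivation:
Op 1: add NA@65 -> ring=[65:NA]
Op 2: add NB@37 -> ring=[37:NB,65:NA]
Op 3: remove NB -> ring=[65:NA]
Op 4: add NC@26 -> ring=[26:NC,65:NA]
Op 5: add ND@5 -> ring=[5:ND,26:NC,65:NA]
Op 6: remove NC -> ring=[5:ND,65:NA]
Op 7: add NE@56 -> ring=[5:ND,56:NE,65:NA]
Op 8: route key 80: none >= 80, wrap to smallest pos 5 -> ND
Op 9: add NF@35 -> ring=[5:ND,35:NF,56:NE,65:NA]
Final route key 60: smallest pos >= 60 is 65 -> NA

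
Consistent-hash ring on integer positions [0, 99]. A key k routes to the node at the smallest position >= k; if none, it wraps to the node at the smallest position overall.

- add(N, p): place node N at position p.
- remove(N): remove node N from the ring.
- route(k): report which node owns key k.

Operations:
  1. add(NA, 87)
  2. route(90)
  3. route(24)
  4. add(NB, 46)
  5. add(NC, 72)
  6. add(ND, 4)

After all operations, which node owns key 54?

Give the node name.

Op 1: add NA@87 -> ring=[87:NA]
Op 2: route key 90: none >= 90, wrap to smallest pos 87 -> NA
Op 3: route key 24: smallest pos >= 24 is 87 -> NA
Op 4: add NB@46 -> ring=[46:NB,87:NA]
Op 5: add NC@72 -> ring=[46:NB,72:NC,87:NA]
Op 6: add ND@4 -> ring=[4:ND,46:NB,72:NC,87:NA]
Final route key 54: smallest pos >= 54 is 72 -> NC

Answer: NC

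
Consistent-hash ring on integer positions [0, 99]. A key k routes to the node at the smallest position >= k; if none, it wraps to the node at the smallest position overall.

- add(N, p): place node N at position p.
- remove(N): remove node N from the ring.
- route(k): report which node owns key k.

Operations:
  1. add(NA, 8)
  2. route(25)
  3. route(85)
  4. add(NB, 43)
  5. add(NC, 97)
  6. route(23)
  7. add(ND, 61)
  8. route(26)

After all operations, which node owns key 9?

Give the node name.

Answer: NB

Derivation:
Op 1: add NA@8 -> ring=[8:NA]
Op 2: route key 25: none >= 25, wrap to smallest pos 8 -> NA
Op 3: route key 85: none >= 85, wrap to smallest pos 8 -> NA
Op 4: add NB@43 -> ring=[8:NA,43:NB]
Op 5: add NC@97 -> ring=[8:NA,43:NB,97:NC]
Op 6: route key 23: smallest pos >= 23 is 43 -> NB
Op 7: add ND@61 -> ring=[8:NA,43:NB,61:ND,97:NC]
Op 8: route key 26: smallest pos >= 26 is 43 -> NB
Final route key 9: smallest pos >= 9 is 43 -> NB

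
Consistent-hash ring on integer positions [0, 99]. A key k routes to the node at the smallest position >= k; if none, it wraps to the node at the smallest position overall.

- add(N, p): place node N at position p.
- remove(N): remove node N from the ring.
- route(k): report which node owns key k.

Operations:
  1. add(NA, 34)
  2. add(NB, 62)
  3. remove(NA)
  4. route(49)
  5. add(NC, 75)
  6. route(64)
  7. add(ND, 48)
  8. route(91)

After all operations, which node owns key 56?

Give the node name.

Op 1: add NA@34 -> ring=[34:NA]
Op 2: add NB@62 -> ring=[34:NA,62:NB]
Op 3: remove NA -> ring=[62:NB]
Op 4: route key 49: smallest pos >= 49 is 62 -> NB
Op 5: add NC@75 -> ring=[62:NB,75:NC]
Op 6: route key 64: smallest pos >= 64 is 75 -> NC
Op 7: add ND@48 -> ring=[48:ND,62:NB,75:NC]
Op 8: route key 91: none >= 91, wrap to smallest pos 48 -> ND
Final route key 56: smallest pos >= 56 is 62 -> NB

Answer: NB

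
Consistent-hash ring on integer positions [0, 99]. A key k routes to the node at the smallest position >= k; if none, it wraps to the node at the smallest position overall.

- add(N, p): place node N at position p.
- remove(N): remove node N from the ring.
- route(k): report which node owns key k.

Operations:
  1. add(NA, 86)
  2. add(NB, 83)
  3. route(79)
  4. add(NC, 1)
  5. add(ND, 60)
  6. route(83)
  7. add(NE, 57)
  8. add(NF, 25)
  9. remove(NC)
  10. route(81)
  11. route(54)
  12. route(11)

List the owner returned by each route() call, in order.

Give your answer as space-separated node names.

Op 1: add NA@86 -> ring=[86:NA]
Op 2: add NB@83 -> ring=[83:NB,86:NA]
Op 3: route key 79: smallest pos >= 79 is 83 -> NB
Op 4: add NC@1 -> ring=[1:NC,83:NB,86:NA]
Op 5: add ND@60 -> ring=[1:NC,60:ND,83:NB,86:NA]
Op 6: route key 83: smallest pos >= 83 is 83 -> NB
Op 7: add NE@57 -> ring=[1:NC,57:NE,60:ND,83:NB,86:NA]
Op 8: add NF@25 -> ring=[1:NC,25:NF,57:NE,60:ND,83:NB,86:NA]
Op 9: remove NC -> ring=[25:NF,57:NE,60:ND,83:NB,86:NA]
Op 10: route key 81: smallest pos >= 81 is 83 -> NB
Op 11: route key 54: smallest pos >= 54 is 57 -> NE
Op 12: route key 11: smallest pos >= 11 is 25 -> NF

Answer: NB NB NB NE NF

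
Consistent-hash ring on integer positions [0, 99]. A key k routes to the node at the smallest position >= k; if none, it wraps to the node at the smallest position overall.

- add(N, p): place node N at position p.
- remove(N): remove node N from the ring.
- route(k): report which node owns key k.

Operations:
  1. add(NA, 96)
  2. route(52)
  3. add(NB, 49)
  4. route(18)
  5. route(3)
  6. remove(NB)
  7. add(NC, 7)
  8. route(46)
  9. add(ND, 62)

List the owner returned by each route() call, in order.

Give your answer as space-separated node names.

Op 1: add NA@96 -> ring=[96:NA]
Op 2: route key 52: smallest pos >= 52 is 96 -> NA
Op 3: add NB@49 -> ring=[49:NB,96:NA]
Op 4: route key 18: smallest pos >= 18 is 49 -> NB
Op 5: route key 3: smallest pos >= 3 is 49 -> NB
Op 6: remove NB -> ring=[96:NA]
Op 7: add NC@7 -> ring=[7:NC,96:NA]
Op 8: route key 46: smallest pos >= 46 is 96 -> NA
Op 9: add ND@62 -> ring=[7:NC,62:ND,96:NA]

Answer: NA NB NB NA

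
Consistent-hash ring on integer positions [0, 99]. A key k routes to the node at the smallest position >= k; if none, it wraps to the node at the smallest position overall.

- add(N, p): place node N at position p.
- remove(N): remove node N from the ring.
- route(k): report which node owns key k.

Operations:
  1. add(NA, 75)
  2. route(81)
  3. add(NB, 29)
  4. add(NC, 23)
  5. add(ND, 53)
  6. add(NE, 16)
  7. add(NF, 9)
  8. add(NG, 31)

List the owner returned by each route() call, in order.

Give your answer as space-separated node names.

Op 1: add NA@75 -> ring=[75:NA]
Op 2: route key 81: none >= 81, wrap to smallest pos 75 -> NA
Op 3: add NB@29 -> ring=[29:NB,75:NA]
Op 4: add NC@23 -> ring=[23:NC,29:NB,75:NA]
Op 5: add ND@53 -> ring=[23:NC,29:NB,53:ND,75:NA]
Op 6: add NE@16 -> ring=[16:NE,23:NC,29:NB,53:ND,75:NA]
Op 7: add NF@9 -> ring=[9:NF,16:NE,23:NC,29:NB,53:ND,75:NA]
Op 8: add NG@31 -> ring=[9:NF,16:NE,23:NC,29:NB,31:NG,53:ND,75:NA]

Answer: NA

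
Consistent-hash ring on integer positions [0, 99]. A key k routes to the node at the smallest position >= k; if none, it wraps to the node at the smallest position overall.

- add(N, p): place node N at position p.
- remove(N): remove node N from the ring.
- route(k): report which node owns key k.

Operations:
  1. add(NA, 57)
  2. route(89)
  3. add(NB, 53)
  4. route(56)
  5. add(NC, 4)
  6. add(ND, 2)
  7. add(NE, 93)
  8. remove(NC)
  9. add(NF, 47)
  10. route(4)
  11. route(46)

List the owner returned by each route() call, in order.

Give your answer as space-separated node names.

Answer: NA NA NF NF

Derivation:
Op 1: add NA@57 -> ring=[57:NA]
Op 2: route key 89: none >= 89, wrap to smallest pos 57 -> NA
Op 3: add NB@53 -> ring=[53:NB,57:NA]
Op 4: route key 56: smallest pos >= 56 is 57 -> NA
Op 5: add NC@4 -> ring=[4:NC,53:NB,57:NA]
Op 6: add ND@2 -> ring=[2:ND,4:NC,53:NB,57:NA]
Op 7: add NE@93 -> ring=[2:ND,4:NC,53:NB,57:NA,93:NE]
Op 8: remove NC -> ring=[2:ND,53:NB,57:NA,93:NE]
Op 9: add NF@47 -> ring=[2:ND,47:NF,53:NB,57:NA,93:NE]
Op 10: route key 4: smallest pos >= 4 is 47 -> NF
Op 11: route key 46: smallest pos >= 46 is 47 -> NF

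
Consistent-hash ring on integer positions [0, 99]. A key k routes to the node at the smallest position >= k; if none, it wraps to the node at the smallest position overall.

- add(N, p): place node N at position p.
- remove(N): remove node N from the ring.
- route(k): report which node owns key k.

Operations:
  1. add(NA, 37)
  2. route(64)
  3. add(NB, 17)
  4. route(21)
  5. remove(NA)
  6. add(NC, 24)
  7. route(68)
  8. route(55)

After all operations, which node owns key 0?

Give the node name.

Answer: NB

Derivation:
Op 1: add NA@37 -> ring=[37:NA]
Op 2: route key 64: none >= 64, wrap to smallest pos 37 -> NA
Op 3: add NB@17 -> ring=[17:NB,37:NA]
Op 4: route key 21: smallest pos >= 21 is 37 -> NA
Op 5: remove NA -> ring=[17:NB]
Op 6: add NC@24 -> ring=[17:NB,24:NC]
Op 7: route key 68: none >= 68, wrap to smallest pos 17 -> NB
Op 8: route key 55: none >= 55, wrap to smallest pos 17 -> NB
Final route key 0: smallest pos >= 0 is 17 -> NB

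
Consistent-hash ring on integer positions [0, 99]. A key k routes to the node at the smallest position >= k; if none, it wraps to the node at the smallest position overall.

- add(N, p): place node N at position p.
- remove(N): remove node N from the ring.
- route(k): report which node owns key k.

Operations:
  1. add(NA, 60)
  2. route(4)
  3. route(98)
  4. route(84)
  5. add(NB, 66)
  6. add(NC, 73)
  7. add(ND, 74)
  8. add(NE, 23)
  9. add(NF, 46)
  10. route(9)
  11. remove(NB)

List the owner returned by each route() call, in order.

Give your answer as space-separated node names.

Op 1: add NA@60 -> ring=[60:NA]
Op 2: route key 4: smallest pos >= 4 is 60 -> NA
Op 3: route key 98: none >= 98, wrap to smallest pos 60 -> NA
Op 4: route key 84: none >= 84, wrap to smallest pos 60 -> NA
Op 5: add NB@66 -> ring=[60:NA,66:NB]
Op 6: add NC@73 -> ring=[60:NA,66:NB,73:NC]
Op 7: add ND@74 -> ring=[60:NA,66:NB,73:NC,74:ND]
Op 8: add NE@23 -> ring=[23:NE,60:NA,66:NB,73:NC,74:ND]
Op 9: add NF@46 -> ring=[23:NE,46:NF,60:NA,66:NB,73:NC,74:ND]
Op 10: route key 9: smallest pos >= 9 is 23 -> NE
Op 11: remove NB -> ring=[23:NE,46:NF,60:NA,73:NC,74:ND]

Answer: NA NA NA NE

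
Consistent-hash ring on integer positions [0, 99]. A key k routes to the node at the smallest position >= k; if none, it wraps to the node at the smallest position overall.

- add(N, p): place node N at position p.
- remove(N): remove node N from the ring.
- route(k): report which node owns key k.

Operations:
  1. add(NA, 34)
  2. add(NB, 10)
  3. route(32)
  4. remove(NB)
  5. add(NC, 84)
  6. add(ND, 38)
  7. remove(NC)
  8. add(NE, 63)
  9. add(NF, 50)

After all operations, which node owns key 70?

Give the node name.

Op 1: add NA@34 -> ring=[34:NA]
Op 2: add NB@10 -> ring=[10:NB,34:NA]
Op 3: route key 32: smallest pos >= 32 is 34 -> NA
Op 4: remove NB -> ring=[34:NA]
Op 5: add NC@84 -> ring=[34:NA,84:NC]
Op 6: add ND@38 -> ring=[34:NA,38:ND,84:NC]
Op 7: remove NC -> ring=[34:NA,38:ND]
Op 8: add NE@63 -> ring=[34:NA,38:ND,63:NE]
Op 9: add NF@50 -> ring=[34:NA,38:ND,50:NF,63:NE]
Final route key 70: none >= 70, wrap to smallest pos 34 -> NA

Answer: NA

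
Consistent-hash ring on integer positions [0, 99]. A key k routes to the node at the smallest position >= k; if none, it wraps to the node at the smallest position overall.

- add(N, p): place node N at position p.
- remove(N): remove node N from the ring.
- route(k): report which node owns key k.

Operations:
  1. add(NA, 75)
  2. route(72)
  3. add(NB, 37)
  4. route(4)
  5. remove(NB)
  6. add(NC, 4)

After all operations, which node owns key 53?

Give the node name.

Answer: NA

Derivation:
Op 1: add NA@75 -> ring=[75:NA]
Op 2: route key 72: smallest pos >= 72 is 75 -> NA
Op 3: add NB@37 -> ring=[37:NB,75:NA]
Op 4: route key 4: smallest pos >= 4 is 37 -> NB
Op 5: remove NB -> ring=[75:NA]
Op 6: add NC@4 -> ring=[4:NC,75:NA]
Final route key 53: smallest pos >= 53 is 75 -> NA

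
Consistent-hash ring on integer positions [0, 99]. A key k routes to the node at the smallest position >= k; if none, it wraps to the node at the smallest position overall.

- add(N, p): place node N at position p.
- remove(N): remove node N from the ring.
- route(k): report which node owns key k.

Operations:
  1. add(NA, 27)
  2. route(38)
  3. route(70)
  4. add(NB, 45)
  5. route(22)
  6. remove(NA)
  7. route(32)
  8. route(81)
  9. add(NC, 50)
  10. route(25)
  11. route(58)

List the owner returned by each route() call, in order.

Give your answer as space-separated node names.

Answer: NA NA NA NB NB NB NB

Derivation:
Op 1: add NA@27 -> ring=[27:NA]
Op 2: route key 38: none >= 38, wrap to smallest pos 27 -> NA
Op 3: route key 70: none >= 70, wrap to smallest pos 27 -> NA
Op 4: add NB@45 -> ring=[27:NA,45:NB]
Op 5: route key 22: smallest pos >= 22 is 27 -> NA
Op 6: remove NA -> ring=[45:NB]
Op 7: route key 32: smallest pos >= 32 is 45 -> NB
Op 8: route key 81: none >= 81, wrap to smallest pos 45 -> NB
Op 9: add NC@50 -> ring=[45:NB,50:NC]
Op 10: route key 25: smallest pos >= 25 is 45 -> NB
Op 11: route key 58: none >= 58, wrap to smallest pos 45 -> NB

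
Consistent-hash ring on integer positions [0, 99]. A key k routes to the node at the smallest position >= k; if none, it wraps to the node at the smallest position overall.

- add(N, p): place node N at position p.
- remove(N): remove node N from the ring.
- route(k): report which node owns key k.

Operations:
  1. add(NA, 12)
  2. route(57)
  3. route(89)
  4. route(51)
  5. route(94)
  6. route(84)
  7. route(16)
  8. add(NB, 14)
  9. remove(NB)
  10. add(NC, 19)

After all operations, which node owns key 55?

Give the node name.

Answer: NA

Derivation:
Op 1: add NA@12 -> ring=[12:NA]
Op 2: route key 57: none >= 57, wrap to smallest pos 12 -> NA
Op 3: route key 89: none >= 89, wrap to smallest pos 12 -> NA
Op 4: route key 51: none >= 51, wrap to smallest pos 12 -> NA
Op 5: route key 94: none >= 94, wrap to smallest pos 12 -> NA
Op 6: route key 84: none >= 84, wrap to smallest pos 12 -> NA
Op 7: route key 16: none >= 16, wrap to smallest pos 12 -> NA
Op 8: add NB@14 -> ring=[12:NA,14:NB]
Op 9: remove NB -> ring=[12:NA]
Op 10: add NC@19 -> ring=[12:NA,19:NC]
Final route key 55: none >= 55, wrap to smallest pos 12 -> NA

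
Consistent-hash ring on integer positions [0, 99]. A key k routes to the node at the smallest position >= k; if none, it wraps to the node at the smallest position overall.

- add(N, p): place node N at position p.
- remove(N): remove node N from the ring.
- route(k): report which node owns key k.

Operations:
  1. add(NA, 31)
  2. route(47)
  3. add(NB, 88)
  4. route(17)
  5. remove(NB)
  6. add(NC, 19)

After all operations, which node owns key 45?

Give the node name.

Op 1: add NA@31 -> ring=[31:NA]
Op 2: route key 47: none >= 47, wrap to smallest pos 31 -> NA
Op 3: add NB@88 -> ring=[31:NA,88:NB]
Op 4: route key 17: smallest pos >= 17 is 31 -> NA
Op 5: remove NB -> ring=[31:NA]
Op 6: add NC@19 -> ring=[19:NC,31:NA]
Final route key 45: none >= 45, wrap to smallest pos 19 -> NC

Answer: NC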